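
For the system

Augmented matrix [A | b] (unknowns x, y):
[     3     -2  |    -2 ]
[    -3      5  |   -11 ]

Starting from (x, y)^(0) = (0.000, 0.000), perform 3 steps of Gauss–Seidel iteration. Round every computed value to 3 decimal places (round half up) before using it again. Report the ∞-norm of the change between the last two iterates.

Iteration 1:
  x = (-2 - (-2)·0.000) / (3) = -0.667
  y = (-11 - (-3)·-0.667) / (5) = -2.600
Iteration 2:
  x = (-2 - (-2)·-2.600) / (3) = -2.400
  y = (-11 - (-3)·-2.400) / (5) = -3.640
Iteration 3:
  x = (-2 - (-2)·-3.640) / (3) = -3.093
  y = (-11 - (-3)·-3.093) / (5) = -4.056
Change: (-0.693, -0.416) → max |·| = 0.693

0.693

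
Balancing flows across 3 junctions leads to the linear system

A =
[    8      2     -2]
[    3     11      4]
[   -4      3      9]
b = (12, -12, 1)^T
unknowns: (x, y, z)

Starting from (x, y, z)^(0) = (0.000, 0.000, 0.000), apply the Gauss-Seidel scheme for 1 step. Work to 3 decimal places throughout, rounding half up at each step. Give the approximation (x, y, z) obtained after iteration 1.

Iteration 1:
  x = (12 - (2)·0.000 - (-2)·0.000) / (8) = 1.500
  y = (-12 - (3)·1.500 - (4)·0.000) / (11) = -1.500
  z = (1 - (-4)·1.500 - (3)·-1.500) / (9) = 1.278

(1.500, -1.500, 1.278)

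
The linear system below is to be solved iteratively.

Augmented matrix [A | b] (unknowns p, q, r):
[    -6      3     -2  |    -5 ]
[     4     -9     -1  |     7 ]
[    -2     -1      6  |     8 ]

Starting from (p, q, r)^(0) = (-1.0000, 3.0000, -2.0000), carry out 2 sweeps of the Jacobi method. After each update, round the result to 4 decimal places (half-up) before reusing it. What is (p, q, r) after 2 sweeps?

Iteration 1:
  p = (-5 - (3)·3.0000 - (-2)·-2.0000) / (-6) = 3.0000
  q = (7 - (4)·-1.0000 - (-1)·-2.0000) / (-9) = -1.0000
  r = (8 - (-2)·-1.0000 - (-1)·3.0000) / (6) = 1.5000
Iteration 2:
  p = (-5 - (3)·-1.0000 - (-2)·1.5000) / (-6) = -0.1667
  q = (7 - (4)·3.0000 - (-1)·1.5000) / (-9) = 0.3889
  r = (8 - (-2)·3.0000 - (-1)·-1.0000) / (6) = 2.1667

(-0.1667, 0.3889, 2.1667)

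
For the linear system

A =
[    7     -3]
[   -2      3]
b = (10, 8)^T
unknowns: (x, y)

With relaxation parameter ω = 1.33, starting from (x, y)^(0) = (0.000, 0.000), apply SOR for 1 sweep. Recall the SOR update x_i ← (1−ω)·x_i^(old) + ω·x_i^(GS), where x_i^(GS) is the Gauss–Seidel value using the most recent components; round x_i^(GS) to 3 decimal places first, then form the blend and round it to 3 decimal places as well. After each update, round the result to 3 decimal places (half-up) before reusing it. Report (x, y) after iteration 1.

(1.901, 5.232)

Iteration 1:
  x: GS value = (10 - (-3)·0.000) / (7) = 1.429;  x ← (1−ω)·0.000 + ω·1.429 = 1.901
  y: GS value = (8 - (-2)·1.901) / (3) = 3.934;  y ← (1−ω)·0.000 + ω·3.934 = 5.232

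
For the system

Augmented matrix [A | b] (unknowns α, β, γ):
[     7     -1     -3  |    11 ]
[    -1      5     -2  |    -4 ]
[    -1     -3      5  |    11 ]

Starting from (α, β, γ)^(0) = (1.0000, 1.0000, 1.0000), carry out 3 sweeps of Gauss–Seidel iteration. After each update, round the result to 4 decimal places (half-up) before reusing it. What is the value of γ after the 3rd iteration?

3.4746

Iteration 1:
  α = (11 - (-1)·1.0000 - (-3)·1.0000) / (7) = 2.1429
  β = (-4 - (-1)·2.1429 - (-2)·1.0000) / (5) = 0.0286
  γ = (11 - (-1)·2.1429 - (-3)·0.0286) / (5) = 2.6457
Iteration 2:
  α = (11 - (-1)·0.0286 - (-3)·2.6457) / (7) = 2.7094
  β = (-4 - (-1)·2.7094 - (-2)·2.6457) / (5) = 0.8002
  γ = (11 - (-1)·2.7094 - (-3)·0.8002) / (5) = 3.2220
Iteration 3:
  α = (11 - (-1)·0.8002 - (-3)·3.2220) / (7) = 3.0666
  β = (-4 - (-1)·3.0666 - (-2)·3.2220) / (5) = 1.1021
  γ = (11 - (-1)·3.0666 - (-3)·1.1021) / (5) = 3.4746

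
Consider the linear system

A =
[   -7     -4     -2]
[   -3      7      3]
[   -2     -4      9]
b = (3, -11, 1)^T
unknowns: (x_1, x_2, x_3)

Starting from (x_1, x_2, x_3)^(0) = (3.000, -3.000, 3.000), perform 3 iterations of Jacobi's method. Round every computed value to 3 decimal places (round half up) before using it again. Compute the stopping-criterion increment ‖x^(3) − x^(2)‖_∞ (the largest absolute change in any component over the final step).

Iteration 1:
  x_1 = (3 - (-4)·-3.000 - (-2)·3.000) / (-7) = 0.429
  x_2 = (-11 - (-3)·3.000 - (3)·3.000) / (7) = -1.571
  x_3 = (1 - (-2)·3.000 - (-4)·-3.000) / (9) = -0.556
Iteration 2:
  x_1 = (3 - (-4)·-1.571 - (-2)·-0.556) / (-7) = 0.628
  x_2 = (-11 - (-3)·0.429 - (3)·-0.556) / (7) = -1.149
  x_3 = (1 - (-2)·0.429 - (-4)·-1.571) / (9) = -0.492
Iteration 3:
  x_1 = (3 - (-4)·-1.149 - (-2)·-0.492) / (-7) = 0.369
  x_2 = (-11 - (-3)·0.628 - (3)·-0.492) / (7) = -1.091
  x_3 = (1 - (-2)·0.628 - (-4)·-1.149) / (9) = -0.260
Change: (-0.259, 0.058, 0.232) → max |·| = 0.259

0.259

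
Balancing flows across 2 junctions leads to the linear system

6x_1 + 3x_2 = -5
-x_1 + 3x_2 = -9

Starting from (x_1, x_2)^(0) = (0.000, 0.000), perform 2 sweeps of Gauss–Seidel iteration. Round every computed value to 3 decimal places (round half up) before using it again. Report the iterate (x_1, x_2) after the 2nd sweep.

(0.806, -2.731)

Iteration 1:
  x_1 = (-5 - (3)·0.000) / (6) = -0.833
  x_2 = (-9 - (-1)·-0.833) / (3) = -3.278
Iteration 2:
  x_1 = (-5 - (3)·-3.278) / (6) = 0.806
  x_2 = (-9 - (-1)·0.806) / (3) = -2.731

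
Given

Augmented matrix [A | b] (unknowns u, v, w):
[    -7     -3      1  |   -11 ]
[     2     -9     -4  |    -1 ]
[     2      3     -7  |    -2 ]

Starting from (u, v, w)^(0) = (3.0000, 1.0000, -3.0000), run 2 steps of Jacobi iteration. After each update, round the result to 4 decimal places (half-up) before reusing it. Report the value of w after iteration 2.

Iteration 1:
  u = (-11 - (-3)·1.0000 - (1)·-3.0000) / (-7) = 0.7143
  v = (-1 - (2)·3.0000 - (-4)·-3.0000) / (-9) = 2.1111
  w = (-2 - (2)·3.0000 - (3)·1.0000) / (-7) = 1.5714
Iteration 2:
  u = (-11 - (-3)·2.1111 - (1)·1.5714) / (-7) = 0.8912
  v = (-1 - (2)·0.7143 - (-4)·1.5714) / (-9) = -0.4286
  w = (-2 - (2)·0.7143 - (3)·2.1111) / (-7) = 1.3946

1.3946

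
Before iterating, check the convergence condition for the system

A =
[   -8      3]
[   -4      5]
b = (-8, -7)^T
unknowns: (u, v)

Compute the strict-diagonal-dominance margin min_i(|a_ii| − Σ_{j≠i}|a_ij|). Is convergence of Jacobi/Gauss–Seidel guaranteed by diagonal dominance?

row 1: |-8| − (3) = 5
row 2: |5| − (4) = 1
minimum over rows = 1 → strictly diagonally dominant (convergence guaranteed)

1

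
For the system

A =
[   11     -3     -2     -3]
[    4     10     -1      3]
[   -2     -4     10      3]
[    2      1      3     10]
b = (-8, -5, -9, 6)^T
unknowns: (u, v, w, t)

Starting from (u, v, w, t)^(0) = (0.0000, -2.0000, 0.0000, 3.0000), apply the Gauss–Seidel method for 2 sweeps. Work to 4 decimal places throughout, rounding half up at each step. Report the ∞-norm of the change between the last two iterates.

Iteration 1:
  u = (-8 - (-3)·-2.0000 - (-2)·0.0000 - (-3)·3.0000) / (11) = -0.4545
  v = (-5 - (4)·-0.4545 - (-1)·0.0000 - (3)·3.0000) / (10) = -1.2182
  w = (-9 - (-2)·-0.4545 - (-4)·-1.2182 - (3)·3.0000) / (10) = -2.3782
  t = (6 - (2)·-0.4545 - (1)·-1.2182 - (3)·-2.3782) / (10) = 1.5262
Iteration 2:
  u = (-8 - (-3)·-1.2182 - (-2)·-2.3782 - (-3)·1.5262) / (11) = -1.0757
  v = (-5 - (4)·-1.0757 - (-1)·-2.3782 - (3)·1.5262) / (10) = -0.7654
  w = (-9 - (-2)·-1.0757 - (-4)·-0.7654 - (3)·1.5262) / (10) = -1.8792
  t = (6 - (2)·-1.0757 - (1)·-0.7654 - (3)·-1.8792) / (10) = 1.4554
Change: (-0.6212, 0.4528, 0.4990, -0.0708) → max |·| = 0.6212

0.6212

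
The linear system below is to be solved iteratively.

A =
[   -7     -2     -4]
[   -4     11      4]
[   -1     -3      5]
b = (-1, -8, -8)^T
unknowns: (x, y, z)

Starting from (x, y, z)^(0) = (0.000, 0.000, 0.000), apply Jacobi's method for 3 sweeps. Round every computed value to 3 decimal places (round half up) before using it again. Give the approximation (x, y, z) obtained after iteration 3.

Iteration 1:
  x = (-1 - (-2)·0.000 - (-4)·0.000) / (-7) = 0.143
  y = (-8 - (-4)·0.000 - (4)·0.000) / (11) = -0.727
  z = (-8 - (-1)·0.000 - (-3)·0.000) / (5) = -1.600
Iteration 2:
  x = (-1 - (-2)·-0.727 - (-4)·-1.600) / (-7) = 1.265
  y = (-8 - (-4)·0.143 - (4)·-1.600) / (11) = -0.093
  z = (-8 - (-1)·0.143 - (-3)·-0.727) / (5) = -2.008
Iteration 3:
  x = (-1 - (-2)·-0.093 - (-4)·-2.008) / (-7) = 1.317
  y = (-8 - (-4)·1.265 - (4)·-2.008) / (11) = 0.463
  z = (-8 - (-1)·1.265 - (-3)·-0.093) / (5) = -1.403

(1.317, 0.463, -1.403)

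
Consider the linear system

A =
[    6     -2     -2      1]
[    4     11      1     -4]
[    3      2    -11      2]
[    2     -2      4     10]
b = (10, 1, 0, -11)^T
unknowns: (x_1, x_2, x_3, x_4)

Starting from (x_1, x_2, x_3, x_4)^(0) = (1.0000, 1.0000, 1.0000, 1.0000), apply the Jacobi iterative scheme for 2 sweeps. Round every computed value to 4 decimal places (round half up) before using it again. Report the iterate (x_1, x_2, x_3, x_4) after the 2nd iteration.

Iteration 1:
  x_1 = (10 - (-2)·1.0000 - (-2)·1.0000 - (1)·1.0000) / (6) = 2.1667
  x_2 = (1 - (4)·1.0000 - (1)·1.0000 - (-4)·1.0000) / (11) = 0.0000
  x_3 = (0 - (3)·1.0000 - (2)·1.0000 - (2)·1.0000) / (-11) = 0.6364
  x_4 = (-11 - (2)·1.0000 - (-2)·1.0000 - (4)·1.0000) / (10) = -1.5000
Iteration 2:
  x_1 = (10 - (-2)·0.0000 - (-2)·0.6364 - (1)·-1.5000) / (6) = 2.1288
  x_2 = (1 - (4)·2.1667 - (1)·0.6364 - (-4)·-1.5000) / (11) = -1.3003
  x_3 = (0 - (3)·2.1667 - (2)·0.0000 - (2)·-1.5000) / (-11) = 0.3182
  x_4 = (-11 - (2)·2.1667 - (-2)·0.0000 - (4)·0.6364) / (10) = -1.7879

(2.1288, -1.3003, 0.3182, -1.7879)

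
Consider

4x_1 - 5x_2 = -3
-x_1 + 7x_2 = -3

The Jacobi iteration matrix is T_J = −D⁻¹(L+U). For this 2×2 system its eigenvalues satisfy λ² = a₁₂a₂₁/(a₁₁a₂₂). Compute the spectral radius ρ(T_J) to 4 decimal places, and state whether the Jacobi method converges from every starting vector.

0.4226

a₁₂a₂₁/(a₁₁a₂₂) = (-5)·(-1) / ((4)·(7)) = 0.178571
ρ = √|0.178571| = √0.178571 = 0.4226
ρ < 1, so Jacobi converges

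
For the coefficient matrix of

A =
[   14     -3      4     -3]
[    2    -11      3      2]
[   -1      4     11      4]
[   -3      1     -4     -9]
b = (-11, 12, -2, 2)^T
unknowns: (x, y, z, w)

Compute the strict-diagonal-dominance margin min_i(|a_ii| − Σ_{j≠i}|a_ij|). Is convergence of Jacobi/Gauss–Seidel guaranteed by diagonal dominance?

1

row 1: |14| − (3+4+3) = 4
row 2: |-11| − (2+3+2) = 4
row 3: |11| − (1+4+4) = 2
row 4: |-9| − (3+1+4) = 1
minimum over rows = 1 → strictly diagonally dominant (convergence guaranteed)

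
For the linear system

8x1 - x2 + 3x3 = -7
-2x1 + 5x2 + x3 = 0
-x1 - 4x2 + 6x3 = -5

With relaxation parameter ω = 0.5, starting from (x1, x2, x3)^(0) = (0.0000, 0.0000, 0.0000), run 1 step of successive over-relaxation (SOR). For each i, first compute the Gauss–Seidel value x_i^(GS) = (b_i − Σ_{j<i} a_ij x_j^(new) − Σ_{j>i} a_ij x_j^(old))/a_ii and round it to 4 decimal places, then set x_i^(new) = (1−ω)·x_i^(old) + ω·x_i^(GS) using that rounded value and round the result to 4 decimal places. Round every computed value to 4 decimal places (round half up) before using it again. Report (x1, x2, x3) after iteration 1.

Iteration 1:
  x1: GS value = (-7 - (-1)·0.0000 - (3)·0.0000) / (8) = -0.8750;  x1 ← (1−ω)·0.0000 + ω·-0.8750 = -0.4375
  x2: GS value = (0 - (-2)·-0.4375 - (1)·0.0000) / (5) = -0.1750;  x2 ← (1−ω)·0.0000 + ω·-0.1750 = -0.0875
  x3: GS value = (-5 - (-1)·-0.4375 - (-4)·-0.0875) / (6) = -0.9646;  x3 ← (1−ω)·0.0000 + ω·-0.9646 = -0.4823

(-0.4375, -0.0875, -0.4823)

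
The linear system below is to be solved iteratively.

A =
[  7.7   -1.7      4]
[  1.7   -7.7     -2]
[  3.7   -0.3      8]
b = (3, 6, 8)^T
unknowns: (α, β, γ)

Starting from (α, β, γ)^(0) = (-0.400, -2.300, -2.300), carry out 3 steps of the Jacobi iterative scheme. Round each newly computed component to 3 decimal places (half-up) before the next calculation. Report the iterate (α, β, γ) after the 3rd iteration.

Iteration 1:
  α = (3 - (-1.7)·-2.300 - (4)·-2.300) / (7.7) = 1.077
  β = (6 - (1.7)·-0.400 - (-2)·-2.300) / (-7.7) = -0.270
  γ = (8 - (3.7)·-0.400 - (-0.3)·-2.300) / (8) = 1.099
Iteration 2:
  α = (3 - (-1.7)·-0.270 - (4)·1.099) / (7.7) = -0.241
  β = (6 - (1.7)·1.077 - (-2)·1.099) / (-7.7) = -0.827
  γ = (8 - (3.7)·1.077 - (-0.3)·-0.270) / (8) = 0.492
Iteration 3:
  α = (3 - (-1.7)·-0.827 - (4)·0.492) / (7.7) = -0.049
  β = (6 - (1.7)·-0.241 - (-2)·0.492) / (-7.7) = -0.960
  γ = (8 - (3.7)·-0.241 - (-0.3)·-0.827) / (8) = 1.080

(-0.049, -0.960, 1.080)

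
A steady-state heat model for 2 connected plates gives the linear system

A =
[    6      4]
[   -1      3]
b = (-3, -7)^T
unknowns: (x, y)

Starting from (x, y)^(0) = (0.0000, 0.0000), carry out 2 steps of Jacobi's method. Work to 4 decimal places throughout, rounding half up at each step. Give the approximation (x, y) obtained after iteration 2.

(1.0555, -2.5000)

Iteration 1:
  x = (-3 - (4)·0.0000) / (6) = -0.5000
  y = (-7 - (-1)·0.0000) / (3) = -2.3333
Iteration 2:
  x = (-3 - (4)·-2.3333) / (6) = 1.0555
  y = (-7 - (-1)·-0.5000) / (3) = -2.5000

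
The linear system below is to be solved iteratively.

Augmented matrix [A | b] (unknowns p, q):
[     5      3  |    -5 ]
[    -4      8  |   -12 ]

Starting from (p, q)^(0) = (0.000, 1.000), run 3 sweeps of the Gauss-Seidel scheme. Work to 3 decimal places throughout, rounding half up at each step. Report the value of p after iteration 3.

Iteration 1:
  p = (-5 - (3)·1.000) / (5) = -1.600
  q = (-12 - (-4)·-1.600) / (8) = -2.300
Iteration 2:
  p = (-5 - (3)·-2.300) / (5) = 0.380
  q = (-12 - (-4)·0.380) / (8) = -1.310
Iteration 3:
  p = (-5 - (3)·-1.310) / (5) = -0.214
  q = (-12 - (-4)·-0.214) / (8) = -1.607

-0.214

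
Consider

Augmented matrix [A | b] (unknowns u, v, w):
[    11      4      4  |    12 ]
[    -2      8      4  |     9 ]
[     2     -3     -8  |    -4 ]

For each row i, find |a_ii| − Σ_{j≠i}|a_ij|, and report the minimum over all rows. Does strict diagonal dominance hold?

row 1: |11| − (4+4) = 3
row 2: |8| − (2+4) = 2
row 3: |-8| − (2+3) = 3
minimum over rows = 2 → strictly diagonally dominant (convergence guaranteed)

2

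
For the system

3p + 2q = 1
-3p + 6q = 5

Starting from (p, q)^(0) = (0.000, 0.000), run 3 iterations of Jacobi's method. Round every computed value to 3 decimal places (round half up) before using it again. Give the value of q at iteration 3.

Iteration 1:
  p = (1 - (2)·0.000) / (3) = 0.333
  q = (5 - (-3)·0.000) / (6) = 0.833
Iteration 2:
  p = (1 - (2)·0.833) / (3) = -0.222
  q = (5 - (-3)·0.333) / (6) = 1.000
Iteration 3:
  p = (1 - (2)·1.000) / (3) = -0.333
  q = (5 - (-3)·-0.222) / (6) = 0.722

0.722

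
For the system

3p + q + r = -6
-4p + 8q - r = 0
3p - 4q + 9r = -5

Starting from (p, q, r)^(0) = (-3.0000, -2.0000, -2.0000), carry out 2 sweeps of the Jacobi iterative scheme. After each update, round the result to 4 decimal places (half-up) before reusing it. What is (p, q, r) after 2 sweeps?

(-1.2685, -0.3889, -1.1111)

Iteration 1:
  p = (-6 - (1)·-2.0000 - (1)·-2.0000) / (3) = -0.6667
  q = (0 - (-4)·-3.0000 - (-1)·-2.0000) / (8) = -1.7500
  r = (-5 - (3)·-3.0000 - (-4)·-2.0000) / (9) = -0.4444
Iteration 2:
  p = (-6 - (1)·-1.7500 - (1)·-0.4444) / (3) = -1.2685
  q = (0 - (-4)·-0.6667 - (-1)·-0.4444) / (8) = -0.3889
  r = (-5 - (3)·-0.6667 - (-4)·-1.7500) / (9) = -1.1111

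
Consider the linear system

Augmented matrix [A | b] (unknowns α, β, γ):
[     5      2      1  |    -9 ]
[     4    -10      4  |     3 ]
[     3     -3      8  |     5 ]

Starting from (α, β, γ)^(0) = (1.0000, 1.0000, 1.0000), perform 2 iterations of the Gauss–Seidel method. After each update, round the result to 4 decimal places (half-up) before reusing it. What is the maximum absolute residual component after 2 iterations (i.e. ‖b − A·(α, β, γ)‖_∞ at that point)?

0.5969

Iteration 1:
  α = (-9 - (2)·1.0000 - (1)·1.0000) / (5) = -2.4000
  β = (3 - (4)·-2.4000 - (4)·1.0000) / (-10) = -0.8600
  γ = (5 - (3)·-2.4000 - (-3)·-0.8600) / (8) = 1.2025
Iteration 2:
  α = (-9 - (2)·-0.8600 - (1)·1.2025) / (5) = -1.6965
  β = (3 - (4)·-1.6965 - (4)·1.2025) / (-10) = -0.4976
  γ = (5 - (3)·-1.6965 - (-3)·-0.4976) / (8) = 1.0746
Residual b − A·x = (-0.5969, 0.5116, -0.0001); ∞-norm = 0.5969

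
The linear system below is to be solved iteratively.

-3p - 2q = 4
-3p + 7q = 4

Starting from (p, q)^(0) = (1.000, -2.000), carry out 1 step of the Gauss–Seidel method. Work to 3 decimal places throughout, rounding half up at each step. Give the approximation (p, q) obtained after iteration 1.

Iteration 1:
  p = (4 - (-2)·-2.000) / (-3) = 0.000
  q = (4 - (-3)·0.000) / (7) = 0.571

(0.000, 0.571)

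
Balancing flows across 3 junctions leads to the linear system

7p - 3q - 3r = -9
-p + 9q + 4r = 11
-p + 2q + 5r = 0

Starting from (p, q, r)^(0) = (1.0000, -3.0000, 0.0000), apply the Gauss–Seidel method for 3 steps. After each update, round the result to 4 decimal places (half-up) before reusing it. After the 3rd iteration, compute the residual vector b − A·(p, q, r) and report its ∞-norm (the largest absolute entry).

Iteration 1:
  p = (-9 - (-3)·-3.0000 - (-3)·0.0000) / (7) = -2.5714
  q = (11 - (-1)·-2.5714 - (4)·0.0000) / (9) = 0.9365
  r = (0 - (-1)·-2.5714 - (2)·0.9365) / (5) = -0.8889
Iteration 2:
  p = (-9 - (-3)·0.9365 - (-3)·-0.8889) / (7) = -1.2653
  q = (11 - (-1)·-1.2653 - (4)·-0.8889) / (9) = 1.4767
  r = (0 - (-1)·-1.2653 - (2)·1.4767) / (5) = -0.8437
Iteration 3:
  p = (-9 - (-3)·1.4767 - (-3)·-0.8437) / (7) = -1.0144
  q = (11 - (-1)·-1.0144 - (4)·-0.8437) / (9) = 1.4845
  r = (0 - (-1)·-1.0144 - (2)·1.4845) / (5) = -0.7967
Residual b − A·x = (0.1642, -0.1881, 0.0001); ∞-norm = 0.1881

0.1881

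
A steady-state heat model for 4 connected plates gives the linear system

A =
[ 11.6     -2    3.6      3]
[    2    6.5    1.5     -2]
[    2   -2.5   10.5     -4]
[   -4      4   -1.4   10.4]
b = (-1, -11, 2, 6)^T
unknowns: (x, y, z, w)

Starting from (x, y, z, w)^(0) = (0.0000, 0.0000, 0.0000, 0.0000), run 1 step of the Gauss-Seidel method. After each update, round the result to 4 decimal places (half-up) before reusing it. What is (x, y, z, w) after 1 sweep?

(-0.0862, -1.6658, -0.1897, 1.1589)

Iteration 1:
  x = (-1 - (-2)·0.0000 - (3.6)·0.0000 - (3)·0.0000) / (11.6) = -0.0862
  y = (-11 - (2)·-0.0862 - (1.5)·0.0000 - (-2)·0.0000) / (6.5) = -1.6658
  z = (2 - (2)·-0.0862 - (-2.5)·-1.6658 - (-4)·0.0000) / (10.5) = -0.1897
  w = (6 - (-4)·-0.0862 - (4)·-1.6658 - (-1.4)·-0.1897) / (10.4) = 1.1589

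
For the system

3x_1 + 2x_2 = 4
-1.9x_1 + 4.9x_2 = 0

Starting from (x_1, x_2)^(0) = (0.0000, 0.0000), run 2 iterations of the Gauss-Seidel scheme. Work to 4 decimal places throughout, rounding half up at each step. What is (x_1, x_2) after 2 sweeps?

(0.9887, 0.3834)

Iteration 1:
  x_1 = (4 - (2)·0.0000) / (3) = 1.3333
  x_2 = (0 - (-1.9)·1.3333) / (4.9) = 0.5170
Iteration 2:
  x_1 = (4 - (2)·0.5170) / (3) = 0.9887
  x_2 = (0 - (-1.9)·0.9887) / (4.9) = 0.3834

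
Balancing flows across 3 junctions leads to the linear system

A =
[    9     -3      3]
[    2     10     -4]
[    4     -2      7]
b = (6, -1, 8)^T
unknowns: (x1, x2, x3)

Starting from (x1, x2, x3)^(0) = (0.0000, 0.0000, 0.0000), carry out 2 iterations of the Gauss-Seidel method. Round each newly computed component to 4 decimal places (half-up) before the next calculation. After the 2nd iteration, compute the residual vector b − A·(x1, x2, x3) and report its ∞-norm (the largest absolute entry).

1.0964

Iteration 1:
  x1 = (6 - (-3)·0.0000 - (3)·0.0000) / (9) = 0.6667
  x2 = (-1 - (2)·0.6667 - (-4)·0.0000) / (10) = -0.2333
  x3 = (8 - (4)·0.6667 - (-2)·-0.2333) / (7) = 0.6952
Iteration 2:
  x1 = (6 - (-3)·-0.2333 - (3)·0.6952) / (9) = 0.3572
  x2 = (-1 - (2)·0.3572 - (-4)·0.6952) / (10) = 0.1066
  x3 = (8 - (4)·0.3572 - (-2)·0.1066) / (7) = 0.9692
Residual b − A·x = (0.1974, 1.0964, 0.0000); ∞-norm = 1.0964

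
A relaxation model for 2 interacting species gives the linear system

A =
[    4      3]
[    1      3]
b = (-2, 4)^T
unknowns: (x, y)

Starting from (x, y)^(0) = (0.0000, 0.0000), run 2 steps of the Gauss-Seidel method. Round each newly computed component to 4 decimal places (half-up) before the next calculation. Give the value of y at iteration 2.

1.8750

Iteration 1:
  x = (-2 - (3)·0.0000) / (4) = -0.5000
  y = (4 - (1)·-0.5000) / (3) = 1.5000
Iteration 2:
  x = (-2 - (3)·1.5000) / (4) = -1.6250
  y = (4 - (1)·-1.6250) / (3) = 1.8750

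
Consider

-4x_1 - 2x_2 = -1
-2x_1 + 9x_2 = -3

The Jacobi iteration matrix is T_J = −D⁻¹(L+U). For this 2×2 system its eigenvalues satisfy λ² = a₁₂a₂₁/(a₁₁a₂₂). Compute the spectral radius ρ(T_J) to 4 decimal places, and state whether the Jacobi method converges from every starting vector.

0.3333

a₁₂a₂₁/(a₁₁a₂₂) = (-2)·(-2) / ((-4)·(9)) = -0.111111
ρ = √|-0.111111| = √0.111111 = 0.3333
ρ < 1, so Jacobi converges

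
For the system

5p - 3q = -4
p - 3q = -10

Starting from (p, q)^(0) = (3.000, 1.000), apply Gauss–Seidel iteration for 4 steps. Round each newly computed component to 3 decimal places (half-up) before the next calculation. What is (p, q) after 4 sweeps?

Iteration 1:
  p = (-4 - (-3)·1.000) / (5) = -0.200
  q = (-10 - (1)·-0.200) / (-3) = 3.267
Iteration 2:
  p = (-4 - (-3)·3.267) / (5) = 1.160
  q = (-10 - (1)·1.160) / (-3) = 3.720
Iteration 3:
  p = (-4 - (-3)·3.720) / (5) = 1.432
  q = (-10 - (1)·1.432) / (-3) = 3.811
Iteration 4:
  p = (-4 - (-3)·3.811) / (5) = 1.487
  q = (-10 - (1)·1.487) / (-3) = 3.829

(1.487, 3.829)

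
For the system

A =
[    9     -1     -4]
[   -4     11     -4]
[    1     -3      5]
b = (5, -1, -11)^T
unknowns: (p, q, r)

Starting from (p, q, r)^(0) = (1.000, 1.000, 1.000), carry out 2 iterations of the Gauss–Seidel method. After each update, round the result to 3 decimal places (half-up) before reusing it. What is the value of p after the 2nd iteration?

Iteration 1:
  p = (5 - (-1)·1.000 - (-4)·1.000) / (9) = 1.111
  q = (-1 - (-4)·1.111 - (-4)·1.000) / (11) = 0.677
  r = (-11 - (1)·1.111 - (-3)·0.677) / (5) = -2.016
Iteration 2:
  p = (5 - (-1)·0.677 - (-4)·-2.016) / (9) = -0.265
  q = (-1 - (-4)·-0.265 - (-4)·-2.016) / (11) = -0.920
  r = (-11 - (1)·-0.265 - (-3)·-0.920) / (5) = -2.699

-0.265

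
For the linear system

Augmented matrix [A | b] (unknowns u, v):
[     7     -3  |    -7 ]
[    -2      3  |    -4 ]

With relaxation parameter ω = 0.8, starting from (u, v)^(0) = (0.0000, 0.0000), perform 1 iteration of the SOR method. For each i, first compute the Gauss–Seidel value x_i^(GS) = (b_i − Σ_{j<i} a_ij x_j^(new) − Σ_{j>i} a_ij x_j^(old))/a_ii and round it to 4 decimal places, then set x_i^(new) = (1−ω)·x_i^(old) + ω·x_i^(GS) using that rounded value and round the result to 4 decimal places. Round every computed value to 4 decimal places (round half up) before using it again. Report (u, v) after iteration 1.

(-0.8000, -1.4934)

Iteration 1:
  u: GS value = (-7 - (-3)·0.0000) / (7) = -1.0000;  u ← (1−ω)·0.0000 + ω·-1.0000 = -0.8000
  v: GS value = (-4 - (-2)·-0.8000) / (3) = -1.8667;  v ← (1−ω)·0.0000 + ω·-1.8667 = -1.4934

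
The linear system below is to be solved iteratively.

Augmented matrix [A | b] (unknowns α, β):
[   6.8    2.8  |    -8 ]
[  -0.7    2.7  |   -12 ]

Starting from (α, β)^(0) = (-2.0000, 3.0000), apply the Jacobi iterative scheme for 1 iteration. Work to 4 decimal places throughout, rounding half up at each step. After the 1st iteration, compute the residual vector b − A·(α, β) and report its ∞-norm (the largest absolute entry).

Iteration 1:
  α = (-8 - (2.8)·3.0000) / (6.8) = -2.4118
  β = (-12 - (-0.7)·-2.0000) / (2.7) = -4.9630
Residual b − A·x = (22.2966, -0.2882); ∞-norm = 22.2966

22.2966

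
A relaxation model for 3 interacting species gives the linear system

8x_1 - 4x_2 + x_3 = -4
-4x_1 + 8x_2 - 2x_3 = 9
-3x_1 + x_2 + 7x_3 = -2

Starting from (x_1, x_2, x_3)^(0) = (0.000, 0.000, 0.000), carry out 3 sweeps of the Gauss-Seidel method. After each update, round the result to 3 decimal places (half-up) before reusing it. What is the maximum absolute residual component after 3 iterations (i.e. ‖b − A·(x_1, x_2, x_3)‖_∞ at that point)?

0.253

Iteration 1:
  x_1 = (-4 - (-4)·0.000 - (1)·0.000) / (8) = -0.500
  x_2 = (9 - (-4)·-0.500 - (-2)·0.000) / (8) = 0.875
  x_3 = (-2 - (-3)·-0.500 - (1)·0.875) / (7) = -0.625
Iteration 2:
  x_1 = (-4 - (-4)·0.875 - (1)·-0.625) / (8) = 0.016
  x_2 = (9 - (-4)·0.016 - (-2)·-0.625) / (8) = 0.977
  x_3 = (-2 - (-3)·0.016 - (1)·0.977) / (7) = -0.418
Iteration 3:
  x_1 = (-4 - (-4)·0.977 - (1)·-0.418) / (8) = 0.041
  x_2 = (9 - (-4)·0.041 - (-2)·-0.418) / (8) = 1.041
  x_3 = (-2 - (-3)·0.041 - (1)·1.041) / (7) = -0.417
Residual b − A·x = (0.253, 0.002, 0.001); ∞-norm = 0.253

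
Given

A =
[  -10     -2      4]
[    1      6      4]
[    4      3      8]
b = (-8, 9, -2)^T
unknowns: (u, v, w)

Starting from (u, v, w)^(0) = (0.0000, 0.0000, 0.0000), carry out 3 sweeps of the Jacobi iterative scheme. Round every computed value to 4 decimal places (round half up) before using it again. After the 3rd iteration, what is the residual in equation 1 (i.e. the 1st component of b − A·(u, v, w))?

0.6664

Iteration 1:
  u = (-8 - (-2)·0.0000 - (4)·0.0000) / (-10) = 0.8000
  v = (9 - (1)·0.0000 - (4)·0.0000) / (6) = 1.5000
  w = (-2 - (4)·0.0000 - (3)·0.0000) / (8) = -0.2500
Iteration 2:
  u = (-8 - (-2)·1.5000 - (4)·-0.2500) / (-10) = 0.4000
  v = (9 - (1)·0.8000 - (4)·-0.2500) / (6) = 1.5333
  w = (-2 - (4)·0.8000 - (3)·1.5000) / (8) = -1.2125
Iteration 3:
  u = (-8 - (-2)·1.5333 - (4)·-1.2125) / (-10) = 0.0083
  v = (9 - (1)·0.4000 - (4)·-1.2125) / (6) = 2.2417
  w = (-2 - (4)·0.4000 - (3)·1.5333) / (8) = -1.0250
Residual b − A·x = (0.6664, -0.3585, -0.5583)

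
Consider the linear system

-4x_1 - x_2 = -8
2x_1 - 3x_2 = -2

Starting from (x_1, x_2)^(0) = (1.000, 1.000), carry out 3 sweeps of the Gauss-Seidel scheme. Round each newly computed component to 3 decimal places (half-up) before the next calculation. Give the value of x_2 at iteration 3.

1.717

Iteration 1:
  x_1 = (-8 - (-1)·1.000) / (-4) = 1.750
  x_2 = (-2 - (2)·1.750) / (-3) = 1.833
Iteration 2:
  x_1 = (-8 - (-1)·1.833) / (-4) = 1.542
  x_2 = (-2 - (2)·1.542) / (-3) = 1.695
Iteration 3:
  x_1 = (-8 - (-1)·1.695) / (-4) = 1.576
  x_2 = (-2 - (2)·1.576) / (-3) = 1.717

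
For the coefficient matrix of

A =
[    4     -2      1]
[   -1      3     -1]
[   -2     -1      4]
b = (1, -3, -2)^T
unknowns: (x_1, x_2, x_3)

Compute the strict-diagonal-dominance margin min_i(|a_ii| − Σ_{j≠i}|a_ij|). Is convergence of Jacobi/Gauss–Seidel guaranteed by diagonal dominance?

row 1: |4| − (2+1) = 1
row 2: |3| − (1+1) = 1
row 3: |4| − (2+1) = 1
minimum over rows = 1 → strictly diagonally dominant (convergence guaranteed)

1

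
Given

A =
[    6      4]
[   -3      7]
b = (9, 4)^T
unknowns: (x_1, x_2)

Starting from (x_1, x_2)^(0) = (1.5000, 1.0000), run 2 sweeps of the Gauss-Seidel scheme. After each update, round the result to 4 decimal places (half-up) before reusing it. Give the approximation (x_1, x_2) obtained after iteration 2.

(0.8809, 0.9490)

Iteration 1:
  x_1 = (9 - (4)·1.0000) / (6) = 0.8333
  x_2 = (4 - (-3)·0.8333) / (7) = 0.9286
Iteration 2:
  x_1 = (9 - (4)·0.9286) / (6) = 0.8809
  x_2 = (4 - (-3)·0.8809) / (7) = 0.9490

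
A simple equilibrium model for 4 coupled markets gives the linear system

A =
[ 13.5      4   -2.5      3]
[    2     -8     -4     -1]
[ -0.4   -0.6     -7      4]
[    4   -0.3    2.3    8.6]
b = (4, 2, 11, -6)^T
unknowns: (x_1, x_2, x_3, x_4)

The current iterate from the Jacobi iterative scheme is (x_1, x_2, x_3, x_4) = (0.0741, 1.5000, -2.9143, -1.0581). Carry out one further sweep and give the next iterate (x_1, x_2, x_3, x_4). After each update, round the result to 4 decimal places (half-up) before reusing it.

One sweep:
  x_1 = (4 - (4)·1.5000 - (-2.5)·-2.9143 - (3)·-1.0581) / (13.5) = -0.4527
  x_2 = (2 - (2)·0.0741 - (-4)·-2.9143 - (-1)·-1.0581) / (-8) = 1.3579
  x_3 = (11 - (-0.4)·0.0741 - (-0.6)·1.5000 - (4)·-1.0581) / (-7) = -2.3089
  x_4 = (-6 - (4)·0.0741 - (-0.3)·1.5000 - (2.3)·-2.9143) / (8.6) = 0.0996

(-0.4527, 1.3579, -2.3089, 0.0996)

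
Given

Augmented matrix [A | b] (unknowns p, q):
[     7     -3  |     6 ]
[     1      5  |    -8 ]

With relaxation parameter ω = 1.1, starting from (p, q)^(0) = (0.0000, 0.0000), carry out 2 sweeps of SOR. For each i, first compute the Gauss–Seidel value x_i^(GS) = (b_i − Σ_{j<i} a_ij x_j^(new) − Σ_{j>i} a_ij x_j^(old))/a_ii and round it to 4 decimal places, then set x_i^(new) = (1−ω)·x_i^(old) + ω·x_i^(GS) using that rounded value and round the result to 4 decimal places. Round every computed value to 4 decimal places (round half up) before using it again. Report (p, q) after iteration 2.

Iteration 1:
  p: GS value = (6 - (-3)·0.0000) / (7) = 0.8571;  p ← (1−ω)·0.0000 + ω·0.8571 = 0.9428
  q: GS value = (-8 - (1)·0.9428) / (5) = -1.7886;  q ← (1−ω)·0.0000 + ω·-1.7886 = -1.9675
Iteration 2:
  p: GS value = (6 - (-3)·-1.9675) / (7) = 0.0139;  p ← (1−ω)·0.9428 + ω·0.0139 = -0.0790
  q: GS value = (-8 - (1)·-0.0790) / (5) = -1.5842;  q ← (1−ω)·-1.9675 + ω·-1.5842 = -1.5459

(-0.0790, -1.5459)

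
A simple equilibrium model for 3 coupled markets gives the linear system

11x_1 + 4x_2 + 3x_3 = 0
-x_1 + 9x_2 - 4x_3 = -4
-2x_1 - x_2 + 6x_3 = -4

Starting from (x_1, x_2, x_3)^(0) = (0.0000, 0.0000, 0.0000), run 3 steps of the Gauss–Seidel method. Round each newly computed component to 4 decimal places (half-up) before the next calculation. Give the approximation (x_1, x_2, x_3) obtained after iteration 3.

Iteration 1:
  x_1 = (0 - (4)·0.0000 - (3)·0.0000) / (11) = 0.0000
  x_2 = (-4 - (-1)·0.0000 - (-4)·0.0000) / (9) = -0.4444
  x_3 = (-4 - (-2)·0.0000 - (-1)·-0.4444) / (6) = -0.7407
Iteration 2:
  x_1 = (0 - (4)·-0.4444 - (3)·-0.7407) / (11) = 0.3636
  x_2 = (-4 - (-1)·0.3636 - (-4)·-0.7407) / (9) = -0.7332
  x_3 = (-4 - (-2)·0.3636 - (-1)·-0.7332) / (6) = -0.6677
Iteration 3:
  x_1 = (0 - (4)·-0.7332 - (3)·-0.6677) / (11) = 0.4487
  x_2 = (-4 - (-1)·0.4487 - (-4)·-0.6677) / (9) = -0.6913
  x_3 = (-4 - (-2)·0.4487 - (-1)·-0.6913) / (6) = -0.6323

(0.4487, -0.6913, -0.6323)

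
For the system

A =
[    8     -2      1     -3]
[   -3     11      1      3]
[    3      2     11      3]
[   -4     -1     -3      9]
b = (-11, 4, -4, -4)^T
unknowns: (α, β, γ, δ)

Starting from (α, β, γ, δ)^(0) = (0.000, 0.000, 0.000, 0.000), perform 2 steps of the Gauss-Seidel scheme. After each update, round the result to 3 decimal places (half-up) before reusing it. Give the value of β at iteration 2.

0.166

Iteration 1:
  α = (-11 - (-2)·0.000 - (1)·0.000 - (-3)·0.000) / (8) = -1.375
  β = (4 - (-3)·-1.375 - (1)·0.000 - (3)·0.000) / (11) = -0.011
  γ = (-4 - (3)·-1.375 - (2)·-0.011 - (3)·0.000) / (11) = 0.013
  δ = (-4 - (-4)·-1.375 - (-1)·-0.011 - (-3)·0.013) / (9) = -1.052
Iteration 2:
  α = (-11 - (-2)·-0.011 - (1)·0.013 - (-3)·-1.052) / (8) = -1.774
  β = (4 - (-3)·-1.774 - (1)·0.013 - (3)·-1.052) / (11) = 0.166
  γ = (-4 - (3)·-1.774 - (2)·0.166 - (3)·-1.052) / (11) = 0.377
  δ = (-4 - (-4)·-1.774 - (-1)·0.166 - (-3)·0.377) / (9) = -1.089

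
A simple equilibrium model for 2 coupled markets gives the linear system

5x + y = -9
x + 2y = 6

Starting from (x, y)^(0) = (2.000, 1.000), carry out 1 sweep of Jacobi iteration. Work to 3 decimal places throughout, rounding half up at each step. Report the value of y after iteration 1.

2.000

Iteration 1:
  x = (-9 - (1)·1.000) / (5) = -2.000
  y = (6 - (1)·2.000) / (2) = 2.000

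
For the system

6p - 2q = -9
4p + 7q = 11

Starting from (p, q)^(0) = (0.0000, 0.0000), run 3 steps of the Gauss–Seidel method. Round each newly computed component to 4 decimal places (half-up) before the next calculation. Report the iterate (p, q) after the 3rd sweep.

(-0.8447, 2.0541)

Iteration 1:
  p = (-9 - (-2)·0.0000) / (6) = -1.5000
  q = (11 - (4)·-1.5000) / (7) = 2.4286
Iteration 2:
  p = (-9 - (-2)·2.4286) / (6) = -0.6905
  q = (11 - (4)·-0.6905) / (7) = 1.9660
Iteration 3:
  p = (-9 - (-2)·1.9660) / (6) = -0.8447
  q = (11 - (4)·-0.8447) / (7) = 2.0541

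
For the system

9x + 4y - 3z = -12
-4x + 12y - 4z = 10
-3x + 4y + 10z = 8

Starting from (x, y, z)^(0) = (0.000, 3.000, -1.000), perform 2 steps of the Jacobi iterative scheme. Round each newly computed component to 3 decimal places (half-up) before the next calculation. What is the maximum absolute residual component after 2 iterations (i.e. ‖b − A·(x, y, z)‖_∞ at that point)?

Iteration 1:
  x = (-12 - (4)·3.000 - (-3)·-1.000) / (9) = -3.000
  y = (10 - (-4)·0.000 - (-4)·-1.000) / (12) = 0.500
  z = (8 - (-3)·0.000 - (4)·3.000) / (10) = -0.400
Iteration 2:
  x = (-12 - (4)·0.500 - (-3)·-0.400) / (9) = -1.689
  y = (10 - (-4)·-3.000 - (-4)·-0.400) / (12) = -0.300
  z = (8 - (-3)·-3.000 - (4)·0.500) / (10) = -0.300
Residual b − A·x = (3.501, 5.644, 7.133); ∞-norm = 7.133

7.133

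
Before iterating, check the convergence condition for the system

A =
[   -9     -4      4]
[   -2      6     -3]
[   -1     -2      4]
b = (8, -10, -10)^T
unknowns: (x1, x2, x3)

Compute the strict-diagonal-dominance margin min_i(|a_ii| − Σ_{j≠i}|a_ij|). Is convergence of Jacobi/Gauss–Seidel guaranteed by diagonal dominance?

1

row 1: |-9| − (4+4) = 1
row 2: |6| − (2+3) = 1
row 3: |4| − (1+2) = 1
minimum over rows = 1 → strictly diagonally dominant (convergence guaranteed)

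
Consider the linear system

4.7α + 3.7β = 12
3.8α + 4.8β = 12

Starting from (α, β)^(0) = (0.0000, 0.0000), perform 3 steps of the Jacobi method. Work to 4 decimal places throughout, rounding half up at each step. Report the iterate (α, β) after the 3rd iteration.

(2.1763, 2.0368)

Iteration 1:
  α = (12 - (3.7)·0.0000) / (4.7) = 2.5532
  β = (12 - (3.8)·0.0000) / (4.8) = 2.5000
Iteration 2:
  α = (12 - (3.7)·2.5000) / (4.7) = 0.5851
  β = (12 - (3.8)·2.5532) / (4.8) = 0.4787
Iteration 3:
  α = (12 - (3.7)·0.4787) / (4.7) = 2.1763
  β = (12 - (3.8)·0.5851) / (4.8) = 2.0368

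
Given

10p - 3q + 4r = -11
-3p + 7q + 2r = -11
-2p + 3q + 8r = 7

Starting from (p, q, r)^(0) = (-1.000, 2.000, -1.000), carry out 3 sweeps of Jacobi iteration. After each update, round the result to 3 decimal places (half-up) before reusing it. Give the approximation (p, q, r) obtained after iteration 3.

Iteration 1:
  p = (-11 - (-3)·2.000 - (4)·-1.000) / (10) = -0.100
  q = (-11 - (-3)·-1.000 - (2)·-1.000) / (7) = -1.714
  r = (7 - (-2)·-1.000 - (3)·2.000) / (8) = -0.125
Iteration 2:
  p = (-11 - (-3)·-1.714 - (4)·-0.125) / (10) = -1.564
  q = (-11 - (-3)·-0.100 - (2)·-0.125) / (7) = -1.579
  r = (7 - (-2)·-0.100 - (3)·-1.714) / (8) = 1.493
Iteration 3:
  p = (-11 - (-3)·-1.579 - (4)·1.493) / (10) = -2.171
  q = (-11 - (-3)·-1.564 - (2)·1.493) / (7) = -2.668
  r = (7 - (-2)·-1.564 - (3)·-1.579) / (8) = 1.076

(-2.171, -2.668, 1.076)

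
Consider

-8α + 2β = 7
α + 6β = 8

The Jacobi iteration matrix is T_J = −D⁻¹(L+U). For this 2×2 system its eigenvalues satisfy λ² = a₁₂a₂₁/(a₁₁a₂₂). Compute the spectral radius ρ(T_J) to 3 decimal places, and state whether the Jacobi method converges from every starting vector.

a₁₂a₂₁/(a₁₁a₂₂) = (2)·(1) / ((-8)·(6)) = -0.041667
ρ = √|-0.041667| = √0.041667 = 0.204
ρ < 1, so Jacobi converges

0.204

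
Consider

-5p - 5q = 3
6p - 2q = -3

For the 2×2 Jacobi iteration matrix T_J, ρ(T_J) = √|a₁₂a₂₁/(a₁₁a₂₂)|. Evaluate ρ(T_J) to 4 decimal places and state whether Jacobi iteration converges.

a₁₂a₂₁/(a₁₁a₂₂) = (-5)·(6) / ((-5)·(-2)) = -3.000000
ρ = √|-3.000000| = √3.000000 = 1.7321
ρ > 1, so Jacobi diverges

1.7321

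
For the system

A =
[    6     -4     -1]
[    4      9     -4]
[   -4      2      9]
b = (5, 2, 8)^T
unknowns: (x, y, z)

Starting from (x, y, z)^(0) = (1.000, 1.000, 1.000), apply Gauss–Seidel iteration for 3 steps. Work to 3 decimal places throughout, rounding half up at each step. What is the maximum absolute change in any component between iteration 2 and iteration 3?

Iteration 1:
  x = (5 - (-4)·1.000 - (-1)·1.000) / (6) = 1.667
  y = (2 - (4)·1.667 - (-4)·1.000) / (9) = -0.074
  z = (8 - (-4)·1.667 - (2)·-0.074) / (9) = 1.646
Iteration 2:
  x = (5 - (-4)·-0.074 - (-1)·1.646) / (6) = 1.058
  y = (2 - (4)·1.058 - (-4)·1.646) / (9) = 0.484
  z = (8 - (-4)·1.058 - (2)·0.484) / (9) = 1.252
Iteration 3:
  x = (5 - (-4)·0.484 - (-1)·1.252) / (6) = 1.365
  y = (2 - (4)·1.365 - (-4)·1.252) / (9) = 0.172
  z = (8 - (-4)·1.365 - (2)·0.172) / (9) = 1.457
Change: (0.307, -0.312, 0.205) → max |·| = 0.312

0.312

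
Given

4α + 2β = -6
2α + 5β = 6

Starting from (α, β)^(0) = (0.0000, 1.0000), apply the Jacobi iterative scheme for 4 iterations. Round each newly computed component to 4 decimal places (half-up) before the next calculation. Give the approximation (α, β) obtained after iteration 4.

Iteration 1:
  α = (-6 - (2)·1.0000) / (4) = -2.0000
  β = (6 - (2)·0.0000) / (5) = 1.2000
Iteration 2:
  α = (-6 - (2)·1.2000) / (4) = -2.1000
  β = (6 - (2)·-2.0000) / (5) = 2.0000
Iteration 3:
  α = (-6 - (2)·2.0000) / (4) = -2.5000
  β = (6 - (2)·-2.1000) / (5) = 2.0400
Iteration 4:
  α = (-6 - (2)·2.0400) / (4) = -2.5200
  β = (6 - (2)·-2.5000) / (5) = 2.2000

(-2.5200, 2.2000)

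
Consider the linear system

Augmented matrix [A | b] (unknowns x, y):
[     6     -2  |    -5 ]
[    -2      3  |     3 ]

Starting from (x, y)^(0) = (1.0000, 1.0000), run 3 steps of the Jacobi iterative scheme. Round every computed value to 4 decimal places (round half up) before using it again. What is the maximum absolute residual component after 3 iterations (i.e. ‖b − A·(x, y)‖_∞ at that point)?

0.6666

Iteration 1:
  x = (-5 - (-2)·1.0000) / (6) = -0.5000
  y = (3 - (-2)·1.0000) / (3) = 1.6667
Iteration 2:
  x = (-5 - (-2)·1.6667) / (6) = -0.2778
  y = (3 - (-2)·-0.5000) / (3) = 0.6667
Iteration 3:
  x = (-5 - (-2)·0.6667) / (6) = -0.6111
  y = (3 - (-2)·-0.2778) / (3) = 0.8148
Residual b − A·x = (0.2962, -0.6666); ∞-norm = 0.6666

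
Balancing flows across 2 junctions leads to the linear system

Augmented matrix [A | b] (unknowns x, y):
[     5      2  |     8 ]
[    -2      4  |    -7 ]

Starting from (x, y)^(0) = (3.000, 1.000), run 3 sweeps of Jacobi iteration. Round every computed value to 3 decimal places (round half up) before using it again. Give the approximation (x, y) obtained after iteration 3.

(2.060, -0.900)

Iteration 1:
  x = (8 - (2)·1.000) / (5) = 1.200
  y = (-7 - (-2)·3.000) / (4) = -0.250
Iteration 2:
  x = (8 - (2)·-0.250) / (5) = 1.700
  y = (-7 - (-2)·1.200) / (4) = -1.150
Iteration 3:
  x = (8 - (2)·-1.150) / (5) = 2.060
  y = (-7 - (-2)·1.700) / (4) = -0.900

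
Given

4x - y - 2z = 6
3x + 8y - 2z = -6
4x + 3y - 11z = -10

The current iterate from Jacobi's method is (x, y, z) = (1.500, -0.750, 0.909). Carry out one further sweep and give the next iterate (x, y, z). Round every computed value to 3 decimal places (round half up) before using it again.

(1.767, -1.085, 1.250)

One sweep:
  x = (6 - (-1)·-0.750 - (-2)·0.909) / (4) = 1.767
  y = (-6 - (3)·1.500 - (-2)·0.909) / (8) = -1.085
  z = (-10 - (4)·1.500 - (3)·-0.750) / (-11) = 1.250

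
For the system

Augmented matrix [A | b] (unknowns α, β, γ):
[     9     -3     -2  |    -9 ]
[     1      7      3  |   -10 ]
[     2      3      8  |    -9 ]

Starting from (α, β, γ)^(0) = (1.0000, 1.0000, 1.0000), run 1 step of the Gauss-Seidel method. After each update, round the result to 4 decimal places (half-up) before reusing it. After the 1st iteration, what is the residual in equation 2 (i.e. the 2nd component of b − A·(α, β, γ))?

4.0242

Iteration 1:
  α = (-9 - (-3)·1.0000 - (-2)·1.0000) / (9) = -0.4444
  β = (-10 - (1)·-0.4444 - (3)·1.0000) / (7) = -1.7937
  γ = (-9 - (2)·-0.4444 - (3)·-1.7937) / (8) = -0.3413
Residual b − A·x = (-11.0641, 4.0242, 0.0003)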